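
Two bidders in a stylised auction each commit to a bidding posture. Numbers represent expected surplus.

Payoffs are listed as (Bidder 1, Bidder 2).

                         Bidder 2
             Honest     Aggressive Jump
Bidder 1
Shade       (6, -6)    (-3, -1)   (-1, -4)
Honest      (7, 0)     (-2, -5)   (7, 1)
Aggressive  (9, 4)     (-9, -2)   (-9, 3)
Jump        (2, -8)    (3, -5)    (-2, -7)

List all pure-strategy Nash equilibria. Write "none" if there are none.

(Shade, Honest): Bidder 1 can switch to Honest (6 → 7). Not NE.
(Shade, Aggressive): Bidder 1 can switch to Honest (-3 → -2). Not NE.
(Shade, Jump): Bidder 1 can switch to Honest (-1 → 7). Not NE.
(Honest, Honest): Bidder 1 can switch to Aggressive (7 → 9). Not NE.
(Honest, Aggressive): Bidder 1 can switch to Jump (-2 → 3). Not NE.
(Honest, Jump): Bidder 1 gets 7, best alternative -1; Bidder 2 gets 1, best alternative 0. No profitable deviation — NE.
(Aggressive, Honest): Bidder 1 gets 9, best alternative 7; Bidder 2 gets 4, best alternative 3. No profitable deviation — NE.
(Aggressive, Aggressive): Bidder 1 can switch to Shade (-9 → -3). Not NE.
(Jump, Aggressive): Bidder 1 gets 3, best alternative -2; Bidder 2 gets -5, best alternative -7. No profitable deviation — NE.
(The remaining 3 profiles each have a profitable deviation by the same check.)

(Honest, Jump) and (Aggressive, Honest) and (Jump, Aggressive)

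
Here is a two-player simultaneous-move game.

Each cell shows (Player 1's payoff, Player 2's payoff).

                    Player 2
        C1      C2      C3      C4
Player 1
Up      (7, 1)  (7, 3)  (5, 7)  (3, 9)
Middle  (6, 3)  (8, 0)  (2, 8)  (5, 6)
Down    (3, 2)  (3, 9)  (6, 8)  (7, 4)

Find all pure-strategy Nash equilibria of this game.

Player 1 against C1: payoffs 7, 6, 3 → best response Up.
Player 1 against C2: payoffs 7, 8, 3 → best response Middle.
Player 1 against C3: payoffs 5, 2, 6 → best response Down.
Player 1 against C4: payoffs 3, 5, 7 → best response Down.
Player 2 against Up: payoffs 1, 3, 7, 9 → best response C4.
Player 2 against Middle: payoffs 3, 0, 8, 6 → best response C3.
Player 2 against Down: payoffs 2, 9, 8, 4 → best response C2.
No profile is a mutual best response for all players.

none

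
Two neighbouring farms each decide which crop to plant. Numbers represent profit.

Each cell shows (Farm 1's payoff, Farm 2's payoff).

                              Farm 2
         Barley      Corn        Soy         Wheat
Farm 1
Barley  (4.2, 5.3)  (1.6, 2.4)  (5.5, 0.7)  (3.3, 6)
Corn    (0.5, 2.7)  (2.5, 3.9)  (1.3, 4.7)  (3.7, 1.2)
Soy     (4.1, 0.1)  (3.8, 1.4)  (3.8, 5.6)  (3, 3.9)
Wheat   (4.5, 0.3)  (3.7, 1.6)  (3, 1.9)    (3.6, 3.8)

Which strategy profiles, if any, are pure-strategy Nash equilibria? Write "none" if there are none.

There is no pure-strategy Nash equilibrium.

(Barley, Barley): Farm 1 can switch to Wheat (4.2 → 4.5). Not NE.
(Barley, Corn): Farm 1 can switch to Corn (1.6 → 2.5). Not NE.
(Barley, Soy): Farm 2 can switch to Barley (0.7 → 5.3). Not NE.
(Barley, Wheat): Farm 1 can switch to Corn (3.3 → 3.7). Not NE.
(Corn, Barley): Farm 1 can switch to Barley (0.5 → 4.2). Not NE.
(Corn, Corn): Farm 1 can switch to Soy (2.5 → 3.8). Not NE.
(Corn, Soy): Farm 1 can switch to Barley (1.3 → 5.5). Not NE.
(Corn, Wheat): Farm 2 can switch to Barley (1.2 → 2.7). Not NE.
(Soy, Barley): Farm 1 can switch to Barley (4.1 → 4.2). Not NE.
(Soy, Corn): Farm 2 can switch to Soy (1.4 → 5.6). Not NE.
(The remaining 6 profiles each have a profitable deviation by the same check.)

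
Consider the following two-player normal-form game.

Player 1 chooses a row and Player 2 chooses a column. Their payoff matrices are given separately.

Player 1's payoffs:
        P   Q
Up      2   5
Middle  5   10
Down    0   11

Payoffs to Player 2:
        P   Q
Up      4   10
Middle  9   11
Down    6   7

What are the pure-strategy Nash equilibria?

Pure NE: (Down, Q)

Player 1 against P: payoffs 2, 5, 0 → best response Middle.
Player 1 against Q: payoffs 5, 10, 11 → best response Down.
Player 2 against Up: payoffs 4, 10 → best response Q.
Player 2 against Middle: payoffs 9, 11 → best response Q.
Player 2 against Down: payoffs 6, 7 → best response Q.
Mutual best responses: (Down, Q).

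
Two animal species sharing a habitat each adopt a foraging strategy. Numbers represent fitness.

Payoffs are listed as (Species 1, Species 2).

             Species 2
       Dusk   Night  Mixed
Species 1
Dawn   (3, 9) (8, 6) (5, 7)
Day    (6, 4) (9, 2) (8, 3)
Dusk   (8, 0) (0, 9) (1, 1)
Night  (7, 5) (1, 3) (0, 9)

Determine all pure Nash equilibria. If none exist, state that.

(Dawn, Dusk): Species 1 can switch to Day (3 → 6). Not NE.
(Dawn, Night): Species 1 can switch to Day (8 → 9). Not NE.
(Dawn, Mixed): Species 1 can switch to Day (5 → 8). Not NE.
(Day, Dusk): Species 1 can switch to Dusk (6 → 8). Not NE.
(Day, Night): Species 2 can switch to Dusk (2 → 4). Not NE.
(Day, Mixed): Species 2 can switch to Dusk (3 → 4). Not NE.
(The remaining 6 profiles each have a profitable deviation by the same check.)

This game has no pure Nash equilibrium.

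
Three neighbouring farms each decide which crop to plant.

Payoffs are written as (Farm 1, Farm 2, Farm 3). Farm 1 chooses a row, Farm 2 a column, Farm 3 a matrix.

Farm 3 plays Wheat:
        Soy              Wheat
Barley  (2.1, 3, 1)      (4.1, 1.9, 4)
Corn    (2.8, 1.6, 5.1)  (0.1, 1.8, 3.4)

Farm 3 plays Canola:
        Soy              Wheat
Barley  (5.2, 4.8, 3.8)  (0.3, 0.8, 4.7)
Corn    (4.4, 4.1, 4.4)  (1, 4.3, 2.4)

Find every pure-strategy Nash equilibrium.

The unique pure-strategy Nash equilibrium is (Barley, Soy, Canola).

Farm 1 against (Soy, Wheat): payoffs 2.1, 2.8 → best response Corn.
Farm 1 against (Soy, Canola): payoffs 5.2, 4.4 → best response Barley.
Farm 1 against (Wheat, Wheat): payoffs 4.1, 0.1 → best response Barley.
Farm 1 against (Wheat, Canola): payoffs 0.3, 1 → best response Corn.
Farm 2 against (Barley, Wheat): payoffs 3, 1.9 → best response Soy.
Farm 2 against (Barley, Canola): payoffs 4.8, 0.8 → best response Soy.
Farm 2 against (Corn, Wheat): payoffs 1.6, 1.8 → best response Wheat.
Farm 2 against (Corn, Canola): payoffs 4.1, 4.3 → best response Wheat.
Farm 3 against (Barley, Soy): payoffs 1, 3.8 → best response Canola.
Farm 3 against (Barley, Wheat): payoffs 4, 4.7 → best response Canola.
Farm 3 against (Corn, Soy): payoffs 5.1, 4.4 → best response Wheat.
Farm 3 against (Corn, Wheat): payoffs 3.4, 2.4 → best response Wheat.
Mutual best responses: (Barley, Soy, Canola).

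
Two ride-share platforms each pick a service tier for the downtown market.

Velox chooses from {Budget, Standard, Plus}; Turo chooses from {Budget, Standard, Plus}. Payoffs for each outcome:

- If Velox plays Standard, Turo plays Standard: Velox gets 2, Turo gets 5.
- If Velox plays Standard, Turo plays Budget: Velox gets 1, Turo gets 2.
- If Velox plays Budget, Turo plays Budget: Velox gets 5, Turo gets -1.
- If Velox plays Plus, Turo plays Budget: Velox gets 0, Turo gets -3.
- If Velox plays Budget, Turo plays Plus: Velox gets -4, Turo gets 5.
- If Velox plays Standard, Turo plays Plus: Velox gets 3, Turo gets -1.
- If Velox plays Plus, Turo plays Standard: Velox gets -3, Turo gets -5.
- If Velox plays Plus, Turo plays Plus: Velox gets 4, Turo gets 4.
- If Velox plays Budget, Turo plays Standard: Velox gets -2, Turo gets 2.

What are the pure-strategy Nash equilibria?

For each strategy profile, look for a profitable unilateral deviation.
(Budget, Budget): Turo can switch to Standard (-1 → 2). Not NE.
(Budget, Standard): Velox can switch to Standard (-2 → 2). Not NE.
(Budget, Plus): Velox can switch to Standard (-4 → 3). Not NE.
(Standard, Budget): Velox can switch to Budget (1 → 5). Not NE.
(Standard, Standard): Velox gets 2, best alternative -2; Turo gets 5, best alternative 2. No profitable deviation — NE.
(Standard, Plus): Velox can switch to Plus (3 → 4). Not NE.
(Plus, Budget): Velox can switch to Budget (0 → 5). Not NE.
(Plus, Standard): Velox can switch to Budget (-3 → -2). Not NE.
(Plus, Plus): Velox gets 4, best alternative 3; Turo gets 4, best alternative -3. No profitable deviation — NE.

(Standard, Standard) and (Plus, Plus)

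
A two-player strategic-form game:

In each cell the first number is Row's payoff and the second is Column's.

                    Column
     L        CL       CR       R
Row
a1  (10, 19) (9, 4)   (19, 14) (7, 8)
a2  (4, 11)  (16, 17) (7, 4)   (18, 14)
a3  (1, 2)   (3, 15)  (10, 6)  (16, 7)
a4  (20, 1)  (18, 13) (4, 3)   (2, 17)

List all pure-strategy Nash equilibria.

Check each profile: it is a Nash equilibrium iff no player can strictly gain by switching unilaterally.
(a1, L): Row can switch to a4 (10 → 20). Not NE.
(a1, CL): Row can switch to a2 (9 → 16). Not NE.
(a1, CR): Column can switch to L (14 → 19). Not NE.
(a1, R): Row can switch to a2 (7 → 18). Not NE.
(a2, L): Row can switch to a1 (4 → 10). Not NE.
(a2, CL): Row can switch to a4 (16 → 18). Not NE.
(a2, CR): Row can switch to a1 (7 → 19). Not NE.
(a2, R): Column can switch to CL (14 → 17). Not NE.
(The remaining 8 profiles each have a profitable deviation by the same check.)

This game has no pure Nash equilibrium.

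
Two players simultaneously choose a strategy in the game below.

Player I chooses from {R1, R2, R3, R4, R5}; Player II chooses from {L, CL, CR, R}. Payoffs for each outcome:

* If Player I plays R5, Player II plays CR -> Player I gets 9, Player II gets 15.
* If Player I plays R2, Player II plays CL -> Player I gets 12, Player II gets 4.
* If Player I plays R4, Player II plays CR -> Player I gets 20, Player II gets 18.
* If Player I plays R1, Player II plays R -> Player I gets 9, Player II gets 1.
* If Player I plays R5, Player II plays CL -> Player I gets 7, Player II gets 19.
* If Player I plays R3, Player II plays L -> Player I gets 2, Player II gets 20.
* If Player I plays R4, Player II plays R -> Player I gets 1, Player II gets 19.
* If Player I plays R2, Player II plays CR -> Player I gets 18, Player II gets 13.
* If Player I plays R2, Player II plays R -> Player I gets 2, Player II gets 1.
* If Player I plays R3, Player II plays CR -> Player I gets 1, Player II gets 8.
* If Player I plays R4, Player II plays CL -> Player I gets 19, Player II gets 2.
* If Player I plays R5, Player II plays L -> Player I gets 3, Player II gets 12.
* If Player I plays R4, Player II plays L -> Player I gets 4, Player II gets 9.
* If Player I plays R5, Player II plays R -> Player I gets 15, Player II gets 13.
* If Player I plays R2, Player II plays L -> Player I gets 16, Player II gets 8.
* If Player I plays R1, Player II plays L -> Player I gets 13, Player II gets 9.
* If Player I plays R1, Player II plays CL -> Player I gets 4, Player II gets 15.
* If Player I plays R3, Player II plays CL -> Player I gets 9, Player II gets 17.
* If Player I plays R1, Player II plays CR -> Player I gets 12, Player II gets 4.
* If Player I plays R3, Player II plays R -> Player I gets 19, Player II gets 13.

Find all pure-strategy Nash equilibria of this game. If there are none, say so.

For each player, find the best response to each opponent profile; mutual best responses are the pure NE.
Player I against L: payoffs 13, 16, 2, 4, 3 → best response R2.
Player I against CL: payoffs 4, 12, 9, 19, 7 → best response R4.
Player I against CR: payoffs 12, 18, 1, 20, 9 → best response R4.
Player I against R: payoffs 9, 2, 19, 1, 15 → best response R3.
Player II against R1: payoffs 9, 15, 4, 1 → best response CL.
Player II against R2: payoffs 8, 4, 13, 1 → best response CR.
Player II against R3: payoffs 20, 17, 8, 13 → best response L.
Player II against R4: payoffs 9, 2, 18, 19 → best response R.
Player II against R5: payoffs 12, 19, 15, 13 → best response CL.
No profile is a mutual best response for all players.

There is no pure-strategy Nash equilibrium.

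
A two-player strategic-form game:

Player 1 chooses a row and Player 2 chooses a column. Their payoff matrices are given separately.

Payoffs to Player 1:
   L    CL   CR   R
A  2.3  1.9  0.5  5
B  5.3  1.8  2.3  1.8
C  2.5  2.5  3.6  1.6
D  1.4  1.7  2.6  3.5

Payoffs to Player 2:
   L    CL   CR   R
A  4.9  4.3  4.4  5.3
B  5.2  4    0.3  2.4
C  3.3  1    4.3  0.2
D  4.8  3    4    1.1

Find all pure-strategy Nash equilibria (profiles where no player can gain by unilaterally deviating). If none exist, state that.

Mark each player's best response to every combination of opponents' strategies; a profile where every player is best-responding is a pure Nash equilibrium.
Player 1 against L: payoffs 2.3, 5.3, 2.5, 1.4 → best response B.
Player 1 against CL: payoffs 1.9, 1.8, 2.5, 1.7 → best response C.
Player 1 against CR: payoffs 0.5, 2.3, 3.6, 2.6 → best response C.
Player 1 against R: payoffs 5, 1.8, 1.6, 3.5 → best response A.
Player 2 against A: payoffs 4.9, 4.3, 4.4, 5.3 → best response R.
Player 2 against B: payoffs 5.2, 4, 0.3, 2.4 → best response L.
Player 2 against C: payoffs 3.3, 1, 4.3, 0.2 → best response CR.
Player 2 against D: payoffs 4.8, 3, 4, 1.1 → best response L.
Mutual best responses: (A, R); (B, L); (C, CR).

(A, R) and (B, L) and (C, CR)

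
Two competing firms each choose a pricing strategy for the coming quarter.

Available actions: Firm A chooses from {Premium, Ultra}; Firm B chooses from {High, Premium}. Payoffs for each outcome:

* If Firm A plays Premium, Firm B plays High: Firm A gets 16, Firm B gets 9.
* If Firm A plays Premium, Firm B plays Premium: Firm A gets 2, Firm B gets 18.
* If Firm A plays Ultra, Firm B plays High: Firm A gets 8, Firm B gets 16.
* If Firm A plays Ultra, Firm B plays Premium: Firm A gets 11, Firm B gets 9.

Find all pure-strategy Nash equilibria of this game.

Firm A against High: payoffs 16, 8 → best response Premium.
Firm A against Premium: payoffs 2, 11 → best response Ultra.
Firm B against Premium: payoffs 9, 18 → best response Premium.
Firm B against Ultra: payoffs 16, 9 → best response High.
No profile is a mutual best response for all players.

No pure-strategy Nash equilibrium.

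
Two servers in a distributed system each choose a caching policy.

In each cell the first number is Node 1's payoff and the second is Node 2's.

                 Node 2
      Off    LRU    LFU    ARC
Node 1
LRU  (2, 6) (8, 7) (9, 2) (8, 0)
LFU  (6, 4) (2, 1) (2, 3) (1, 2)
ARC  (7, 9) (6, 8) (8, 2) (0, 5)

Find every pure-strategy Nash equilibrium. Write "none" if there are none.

For each strategy profile, look for a profitable unilateral deviation.
(LRU, Off): Node 1 can switch to LFU (2 → 6). Not NE.
(LRU, LRU): Node 1 gets 8, best alternative 6; Node 2 gets 7, best alternative 6. No profitable deviation — NE.
(LRU, LFU): Node 2 can switch to Off (2 → 6). Not NE.
(LRU, ARC): Node 2 can switch to Off (0 → 6). Not NE.
(LFU, Off): Node 1 can switch to ARC (6 → 7). Not NE.
(LFU, LRU): Node 1 can switch to LRU (2 → 8). Not NE.
(LFU, LFU): Node 1 can switch to LRU (2 → 9). Not NE.
(LFU, ARC): Node 1 can switch to LRU (1 → 8). Not NE.
(ARC, Off): Node 1 gets 7, best alternative 6; Node 2 gets 9, best alternative 8. No profitable deviation — NE.
(ARC, LRU): Node 1 can switch to LRU (6 → 8). Not NE.
(ARC, LFU): Node 1 can switch to LRU (8 → 9). Not NE.
(ARC, ARC): Node 1 can switch to LRU (0 → 8). Not NE.

Pure-strategy Nash equilibria: (LRU, LRU) and (ARC, Off)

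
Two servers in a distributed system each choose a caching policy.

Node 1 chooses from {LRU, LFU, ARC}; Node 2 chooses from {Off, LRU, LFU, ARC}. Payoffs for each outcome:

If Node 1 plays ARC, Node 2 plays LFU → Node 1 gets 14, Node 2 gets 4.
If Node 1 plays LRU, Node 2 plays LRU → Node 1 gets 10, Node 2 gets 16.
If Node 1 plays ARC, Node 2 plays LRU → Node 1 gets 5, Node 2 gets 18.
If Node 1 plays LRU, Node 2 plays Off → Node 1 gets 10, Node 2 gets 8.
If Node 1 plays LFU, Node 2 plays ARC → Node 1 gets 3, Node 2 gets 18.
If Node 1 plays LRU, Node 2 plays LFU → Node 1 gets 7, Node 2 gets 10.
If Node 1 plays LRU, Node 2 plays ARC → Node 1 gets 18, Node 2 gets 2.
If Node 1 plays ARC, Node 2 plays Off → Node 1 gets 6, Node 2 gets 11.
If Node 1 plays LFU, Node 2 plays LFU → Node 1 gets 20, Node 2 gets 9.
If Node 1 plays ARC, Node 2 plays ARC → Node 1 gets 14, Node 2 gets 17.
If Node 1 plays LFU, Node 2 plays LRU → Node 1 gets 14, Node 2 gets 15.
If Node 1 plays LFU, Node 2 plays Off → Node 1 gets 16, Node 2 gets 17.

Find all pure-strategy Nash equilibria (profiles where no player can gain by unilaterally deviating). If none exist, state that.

There is no pure-strategy Nash equilibrium.

For each player, find the best response to each opponent profile; mutual best responses are the pure NE.
Node 1 against Off: payoffs 10, 16, 6 → best response LFU.
Node 1 against LRU: payoffs 10, 14, 5 → best response LFU.
Node 1 against LFU: payoffs 7, 20, 14 → best response LFU.
Node 1 against ARC: payoffs 18, 3, 14 → best response LRU.
Node 2 against LRU: payoffs 8, 16, 10, 2 → best response LRU.
Node 2 against LFU: payoffs 17, 15, 9, 18 → best response ARC.
Node 2 against ARC: payoffs 11, 18, 4, 17 → best response LRU.
No profile is a mutual best response for all players.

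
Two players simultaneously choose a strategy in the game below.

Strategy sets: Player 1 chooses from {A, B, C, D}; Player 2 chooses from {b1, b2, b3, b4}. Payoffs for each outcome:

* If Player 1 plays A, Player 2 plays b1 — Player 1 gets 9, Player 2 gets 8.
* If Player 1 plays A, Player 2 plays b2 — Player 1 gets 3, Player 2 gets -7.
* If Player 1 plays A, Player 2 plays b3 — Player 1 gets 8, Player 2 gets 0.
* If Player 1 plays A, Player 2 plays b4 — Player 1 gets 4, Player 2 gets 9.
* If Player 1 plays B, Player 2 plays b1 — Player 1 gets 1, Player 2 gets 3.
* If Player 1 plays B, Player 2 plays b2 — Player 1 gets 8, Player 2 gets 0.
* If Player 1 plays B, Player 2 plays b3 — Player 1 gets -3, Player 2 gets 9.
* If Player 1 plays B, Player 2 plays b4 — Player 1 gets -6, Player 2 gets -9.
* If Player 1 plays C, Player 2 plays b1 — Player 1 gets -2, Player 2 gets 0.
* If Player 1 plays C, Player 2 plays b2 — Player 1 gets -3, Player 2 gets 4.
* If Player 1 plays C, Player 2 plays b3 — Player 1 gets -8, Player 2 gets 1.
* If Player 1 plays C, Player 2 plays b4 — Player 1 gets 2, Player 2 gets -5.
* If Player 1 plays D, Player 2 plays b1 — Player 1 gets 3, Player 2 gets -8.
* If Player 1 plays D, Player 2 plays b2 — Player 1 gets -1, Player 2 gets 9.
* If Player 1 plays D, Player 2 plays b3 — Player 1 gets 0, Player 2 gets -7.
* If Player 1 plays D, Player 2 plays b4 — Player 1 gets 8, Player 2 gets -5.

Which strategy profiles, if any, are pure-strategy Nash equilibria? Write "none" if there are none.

Mark each player's best response to every combination of opponents' strategies; a profile where every player is best-responding is a pure Nash equilibrium.
Player 1 against b1: payoffs 9, 1, -2, 3 → best response A.
Player 1 against b2: payoffs 3, 8, -3, -1 → best response B.
Player 1 against b3: payoffs 8, -3, -8, 0 → best response A.
Player 1 against b4: payoffs 4, -6, 2, 8 → best response D.
Player 2 against A: payoffs 8, -7, 0, 9 → best response b4.
Player 2 against B: payoffs 3, 0, 9, -9 → best response b3.
Player 2 against C: payoffs 0, 4, 1, -5 → best response b2.
Player 2 against D: payoffs -8, 9, -7, -5 → best response b2.
No profile is a mutual best response for all players.

none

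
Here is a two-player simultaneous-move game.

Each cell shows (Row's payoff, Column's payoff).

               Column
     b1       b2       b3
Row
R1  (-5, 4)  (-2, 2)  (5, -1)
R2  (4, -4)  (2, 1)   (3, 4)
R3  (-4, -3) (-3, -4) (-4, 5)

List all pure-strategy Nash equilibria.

none

For each strategy profile, look for a profitable unilateral deviation.
(R1, b1): Row can switch to R2 (-5 → 4). Not NE.
(R1, b2): Row can switch to R2 (-2 → 2). Not NE.
(R1, b3): Column can switch to b1 (-1 → 4). Not NE.
(R2, b1): Column can switch to b2 (-4 → 1). Not NE.
(R2, b2): Column can switch to b3 (1 → 4). Not NE.
(R2, b3): Row can switch to R1 (3 → 5). Not NE.
(R3, b1): Row can switch to R2 (-4 → 4). Not NE.
(R3, b2): Row can switch to R1 (-3 → -2). Not NE.
(R3, b3): Row can switch to R1 (-4 → 5). Not NE.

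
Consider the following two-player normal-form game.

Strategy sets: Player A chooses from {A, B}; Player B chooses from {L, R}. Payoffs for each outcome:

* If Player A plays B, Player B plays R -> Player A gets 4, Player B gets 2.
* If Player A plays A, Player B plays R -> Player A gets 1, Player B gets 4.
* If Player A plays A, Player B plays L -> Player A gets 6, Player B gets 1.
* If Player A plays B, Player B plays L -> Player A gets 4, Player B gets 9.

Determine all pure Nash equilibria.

There is no pure-strategy Nash equilibrium.

(A, L): Player B can switch to R (1 → 4). Not NE.
(A, R): Player A can switch to B (1 → 4). Not NE.
(B, L): Player A can switch to A (4 → 6). Not NE.
(B, R): Player B can switch to L (2 → 9). Not NE.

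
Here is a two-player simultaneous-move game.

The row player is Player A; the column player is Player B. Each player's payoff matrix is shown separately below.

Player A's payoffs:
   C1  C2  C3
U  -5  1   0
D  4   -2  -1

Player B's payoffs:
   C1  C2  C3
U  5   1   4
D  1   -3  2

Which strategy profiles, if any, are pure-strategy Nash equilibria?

Player A against C1: payoffs -5, 4 → best response D.
Player A against C2: payoffs 1, -2 → best response U.
Player A against C3: payoffs 0, -1 → best response U.
Player B against U: payoffs 5, 1, 4 → best response C1.
Player B against D: payoffs 1, -3, 2 → best response C3.
No profile is a mutual best response for all players.

No pure-strategy Nash equilibrium.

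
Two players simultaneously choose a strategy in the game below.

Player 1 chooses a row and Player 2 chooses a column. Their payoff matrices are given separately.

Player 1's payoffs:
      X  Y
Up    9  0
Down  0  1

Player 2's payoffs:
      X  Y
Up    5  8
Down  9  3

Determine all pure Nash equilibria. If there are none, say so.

There is no pure-strategy Nash equilibrium.

For each strategy profile, look for a profitable unilateral deviation.
(Up, X): Player 2 can switch to Y (5 → 8). Not NE.
(Up, Y): Player 1 can switch to Down (0 → 1). Not NE.
(Down, X): Player 1 can switch to Up (0 → 9). Not NE.
(Down, Y): Player 2 can switch to X (3 → 9). Not NE.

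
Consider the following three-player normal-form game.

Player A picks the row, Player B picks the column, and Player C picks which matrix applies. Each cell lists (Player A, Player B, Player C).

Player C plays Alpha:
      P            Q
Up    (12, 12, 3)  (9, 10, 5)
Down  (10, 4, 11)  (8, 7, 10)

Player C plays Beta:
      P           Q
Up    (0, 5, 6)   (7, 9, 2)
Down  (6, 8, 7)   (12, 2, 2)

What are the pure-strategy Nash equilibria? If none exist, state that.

(Up, P, Alpha): Player C can switch to Beta (3 → 6). Not NE.
(Up, P, Beta): Player A can switch to Down (0 → 6). Not NE.
(Up, Q, Alpha): Player B can switch to P (10 → 12). Not NE.
(Up, Q, Beta): Player A can switch to Down (7 → 12). Not NE.
(Down, P, Alpha): Player A can switch to Up (10 → 12). Not NE.
(Down, P, Beta): Player C can switch to Alpha (7 → 11). Not NE.
(Down, Q, Alpha): Player A can switch to Up (8 → 9). Not NE.
(Down, Q, Beta): Player B can switch to P (2 → 8). Not NE.

No pure-strategy Nash equilibrium.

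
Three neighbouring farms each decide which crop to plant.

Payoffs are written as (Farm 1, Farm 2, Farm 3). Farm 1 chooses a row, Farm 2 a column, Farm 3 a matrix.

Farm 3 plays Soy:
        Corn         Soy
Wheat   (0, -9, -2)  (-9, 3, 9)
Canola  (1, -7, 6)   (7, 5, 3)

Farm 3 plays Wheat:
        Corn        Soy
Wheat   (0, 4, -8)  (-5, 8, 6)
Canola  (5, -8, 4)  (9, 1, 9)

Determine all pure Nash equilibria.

For each strategy profile, look for a profitable unilateral deviation.
(Wheat, Corn, Soy): Farm 1 can switch to Canola (0 → 1). Not NE.
(Wheat, Corn, Wheat): Farm 1 can switch to Canola (0 → 5). Not NE.
(Wheat, Soy, Soy): Farm 1 can switch to Canola (-9 → 7). Not NE.
(Wheat, Soy, Wheat): Farm 1 can switch to Canola (-5 → 9). Not NE.
(Canola, Corn, Soy): Farm 2 can switch to Soy (-7 → 5). Not NE.
(Canola, Corn, Wheat): Farm 2 can switch to Soy (-8 → 1). Not NE.
(Canola, Soy, Soy): Farm 3 can switch to Wheat (3 → 9). Not NE.
(Canola, Soy, Wheat): Farm 1 gets 9, best alternative -5; Farm 2 gets 1, best alternative -8; Farm 3 gets 9, best alternative 3. No profitable deviation — NE.

Pure NE: (Canola, Soy, Wheat)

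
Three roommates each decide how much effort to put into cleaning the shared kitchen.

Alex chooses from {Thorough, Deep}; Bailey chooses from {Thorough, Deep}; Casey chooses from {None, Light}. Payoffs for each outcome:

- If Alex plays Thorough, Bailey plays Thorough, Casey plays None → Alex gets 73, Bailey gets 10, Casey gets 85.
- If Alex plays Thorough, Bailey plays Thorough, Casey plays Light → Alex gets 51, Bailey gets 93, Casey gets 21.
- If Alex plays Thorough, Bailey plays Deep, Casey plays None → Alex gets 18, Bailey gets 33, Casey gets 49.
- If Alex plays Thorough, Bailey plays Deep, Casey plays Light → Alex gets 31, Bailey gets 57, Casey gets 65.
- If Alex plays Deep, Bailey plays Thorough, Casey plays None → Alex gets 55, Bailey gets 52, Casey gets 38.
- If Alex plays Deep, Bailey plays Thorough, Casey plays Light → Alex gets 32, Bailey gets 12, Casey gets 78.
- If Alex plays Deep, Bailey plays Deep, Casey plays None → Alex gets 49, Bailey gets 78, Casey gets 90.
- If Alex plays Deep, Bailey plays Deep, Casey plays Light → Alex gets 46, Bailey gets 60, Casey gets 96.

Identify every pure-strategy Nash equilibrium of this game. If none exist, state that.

The unique pure-strategy Nash equilibrium is (Deep, Deep, Light).

For each strategy profile, look for a profitable unilateral deviation.
(Thorough, Thorough, None): Bailey can switch to Deep (10 → 33). Not NE.
(Thorough, Thorough, Light): Casey can switch to None (21 → 85). Not NE.
(Thorough, Deep, None): Alex can switch to Deep (18 → 49). Not NE.
(Thorough, Deep, Light): Alex can switch to Deep (31 → 46). Not NE.
(Deep, Thorough, None): Alex can switch to Thorough (55 → 73). Not NE.
(Deep, Thorough, Light): Alex can switch to Thorough (32 → 51). Not NE.
(Deep, Deep, None): Casey can switch to Light (90 → 96). Not NE.
(Deep, Deep, Light): Alex gets 46, best alternative 31; Bailey gets 60, best alternative 12; Casey gets 96, best alternative 90. No profitable deviation — NE.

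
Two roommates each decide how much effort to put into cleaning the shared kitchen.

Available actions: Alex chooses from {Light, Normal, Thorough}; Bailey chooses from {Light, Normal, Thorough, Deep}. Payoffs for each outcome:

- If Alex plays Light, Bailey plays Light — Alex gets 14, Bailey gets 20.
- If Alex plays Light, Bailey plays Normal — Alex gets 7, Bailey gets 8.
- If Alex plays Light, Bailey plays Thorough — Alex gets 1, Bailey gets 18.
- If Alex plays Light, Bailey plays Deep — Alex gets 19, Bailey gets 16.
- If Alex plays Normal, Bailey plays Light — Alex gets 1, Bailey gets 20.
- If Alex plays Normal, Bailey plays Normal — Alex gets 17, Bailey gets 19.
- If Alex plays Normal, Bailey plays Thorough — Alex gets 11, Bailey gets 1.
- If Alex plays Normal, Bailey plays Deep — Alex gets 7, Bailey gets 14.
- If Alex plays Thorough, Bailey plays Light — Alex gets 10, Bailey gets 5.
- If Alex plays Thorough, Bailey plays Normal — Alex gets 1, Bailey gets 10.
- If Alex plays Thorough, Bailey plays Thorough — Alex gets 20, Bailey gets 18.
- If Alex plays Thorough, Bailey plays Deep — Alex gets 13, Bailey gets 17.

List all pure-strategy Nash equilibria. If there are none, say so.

(Light, Light): Alex gets 14, best alternative 10; Bailey gets 20, best alternative 18. No profitable deviation — NE.
(Light, Normal): Alex can switch to Normal (7 → 17). Not NE.
(Light, Thorough): Alex can switch to Normal (1 → 11). Not NE.
(Light, Deep): Bailey can switch to Light (16 → 20). Not NE.
(Normal, Light): Alex can switch to Light (1 → 14). Not NE.
(Normal, Normal): Bailey can switch to Light (19 → 20). Not NE.
(Normal, Thorough): Alex can switch to Thorough (11 → 20). Not NE.
(Thorough, Thorough): Alex gets 20, best alternative 11; Bailey gets 18, best alternative 17. No profitable deviation — NE.
(The remaining 4 profiles each have a profitable deviation by the same check.)

The pure Nash equilibria are (Light, Light); (Thorough, Thorough).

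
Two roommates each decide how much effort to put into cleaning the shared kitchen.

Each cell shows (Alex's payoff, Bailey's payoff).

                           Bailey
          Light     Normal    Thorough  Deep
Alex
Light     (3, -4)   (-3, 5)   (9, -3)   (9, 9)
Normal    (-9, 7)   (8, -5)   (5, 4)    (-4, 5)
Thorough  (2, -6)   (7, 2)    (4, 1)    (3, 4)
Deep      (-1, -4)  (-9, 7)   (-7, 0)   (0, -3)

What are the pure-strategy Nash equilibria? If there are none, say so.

Pure NE: (Light, Deep)

Alex against Light: payoffs 3, -9, 2, -1 → best response Light.
Alex against Normal: payoffs -3, 8, 7, -9 → best response Normal.
Alex against Thorough: payoffs 9, 5, 4, -7 → best response Light.
Alex against Deep: payoffs 9, -4, 3, 0 → best response Light.
Bailey against Light: payoffs -4, 5, -3, 9 → best response Deep.
Bailey against Normal: payoffs 7, -5, 4, 5 → best response Light.
Bailey against Thorough: payoffs -6, 2, 1, 4 → best response Deep.
Bailey against Deep: payoffs -4, 7, 0, -3 → best response Normal.
Mutual best responses: (Light, Deep).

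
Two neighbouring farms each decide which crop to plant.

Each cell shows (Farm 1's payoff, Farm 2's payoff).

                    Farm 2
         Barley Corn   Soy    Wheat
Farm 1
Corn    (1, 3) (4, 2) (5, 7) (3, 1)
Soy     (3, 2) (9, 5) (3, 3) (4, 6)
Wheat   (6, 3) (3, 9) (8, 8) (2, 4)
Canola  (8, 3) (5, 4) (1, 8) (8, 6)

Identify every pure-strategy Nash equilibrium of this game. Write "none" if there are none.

Farm 1 against Barley: payoffs 1, 3, 6, 8 → best response Canola.
Farm 1 against Corn: payoffs 4, 9, 3, 5 → best response Soy.
Farm 1 against Soy: payoffs 5, 3, 8, 1 → best response Wheat.
Farm 1 against Wheat: payoffs 3, 4, 2, 8 → best response Canola.
Farm 2 against Corn: payoffs 3, 2, 7, 1 → best response Soy.
Farm 2 against Soy: payoffs 2, 5, 3, 6 → best response Wheat.
Farm 2 against Wheat: payoffs 3, 9, 8, 4 → best response Corn.
Farm 2 against Canola: payoffs 3, 4, 8, 6 → best response Soy.
No profile is a mutual best response for all players.

none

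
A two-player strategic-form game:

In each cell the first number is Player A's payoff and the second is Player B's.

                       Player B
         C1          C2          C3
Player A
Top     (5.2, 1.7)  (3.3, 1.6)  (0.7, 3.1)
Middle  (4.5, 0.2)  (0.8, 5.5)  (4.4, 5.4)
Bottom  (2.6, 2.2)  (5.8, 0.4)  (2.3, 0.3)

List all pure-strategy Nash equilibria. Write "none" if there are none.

No pure-strategy Nash equilibrium.

For each strategy profile, look for a profitable unilateral deviation.
(Top, C1): Player B can switch to C3 (1.7 → 3.1). Not NE.
(Top, C2): Player A can switch to Bottom (3.3 → 5.8). Not NE.
(Top, C3): Player A can switch to Middle (0.7 → 4.4). Not NE.
(Middle, C1): Player A can switch to Top (4.5 → 5.2). Not NE.
(Middle, C2): Player A can switch to Top (0.8 → 3.3). Not NE.
(Middle, C3): Player B can switch to C2 (5.4 → 5.5). Not NE.
(Bottom, C1): Player A can switch to Top (2.6 → 5.2). Not NE.
(Bottom, C2): Player B can switch to C1 (0.4 → 2.2). Not NE.
(Bottom, C3): Player A can switch to Middle (2.3 → 4.4). Not NE.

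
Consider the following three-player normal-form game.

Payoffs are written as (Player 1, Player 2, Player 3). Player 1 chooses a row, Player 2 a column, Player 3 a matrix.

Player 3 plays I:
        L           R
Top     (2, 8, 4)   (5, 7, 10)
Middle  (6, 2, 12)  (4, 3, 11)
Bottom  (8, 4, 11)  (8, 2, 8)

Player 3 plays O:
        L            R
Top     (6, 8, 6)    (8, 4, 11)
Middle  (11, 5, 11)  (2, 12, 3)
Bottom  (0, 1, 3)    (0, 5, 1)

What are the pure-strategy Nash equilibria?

(Bottom, L, I)

Player 1 against (L, I): payoffs 2, 6, 8 → best response Bottom.
Player 1 against (L, O): payoffs 6, 11, 0 → best response Middle.
Player 1 against (R, I): payoffs 5, 4, 8 → best response Bottom.
Player 1 against (R, O): payoffs 8, 2, 0 → best response Top.
Player 2 against (Top, I): payoffs 8, 7 → best response L.
Player 2 against (Top, O): payoffs 8, 4 → best response L.
Player 2 against (Middle, I): payoffs 2, 3 → best response R.
Player 2 against (Middle, O): payoffs 5, 12 → best response R.
Player 2 against (Bottom, I): payoffs 4, 2 → best response L.
Player 2 against (Bottom, O): payoffs 1, 5 → best response R.
Player 3 against (Top, L): payoffs 4, 6 → best response O.
Player 3 against (Top, R): payoffs 10, 11 → best response O.
Player 3 against (Middle, L): payoffs 12, 11 → best response I.
Player 3 against (Middle, R): payoffs 11, 3 → best response I.
Player 3 against (Bottom, L): payoffs 11, 3 → best response I.
Player 3 against (Bottom, R): payoffs 8, 1 → best response I.
Mutual best responses: (Bottom, L, I).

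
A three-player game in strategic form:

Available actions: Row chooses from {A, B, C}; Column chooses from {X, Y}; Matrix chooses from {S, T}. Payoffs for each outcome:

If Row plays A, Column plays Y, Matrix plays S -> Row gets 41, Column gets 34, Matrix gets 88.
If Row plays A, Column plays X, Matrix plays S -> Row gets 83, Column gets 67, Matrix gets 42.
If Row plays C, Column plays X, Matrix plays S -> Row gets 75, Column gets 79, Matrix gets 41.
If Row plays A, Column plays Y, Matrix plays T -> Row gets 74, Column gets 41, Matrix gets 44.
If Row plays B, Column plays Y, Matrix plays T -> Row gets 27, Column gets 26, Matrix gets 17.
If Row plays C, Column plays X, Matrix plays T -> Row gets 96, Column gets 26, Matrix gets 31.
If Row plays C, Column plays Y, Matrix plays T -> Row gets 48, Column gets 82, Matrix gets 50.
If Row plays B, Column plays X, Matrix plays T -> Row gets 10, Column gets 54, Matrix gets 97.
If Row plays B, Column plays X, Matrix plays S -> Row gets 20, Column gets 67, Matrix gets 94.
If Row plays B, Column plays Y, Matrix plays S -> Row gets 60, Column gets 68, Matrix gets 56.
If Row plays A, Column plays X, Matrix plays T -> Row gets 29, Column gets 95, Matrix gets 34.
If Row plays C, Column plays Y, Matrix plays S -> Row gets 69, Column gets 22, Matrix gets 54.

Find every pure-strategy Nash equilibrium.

For each strategy profile, look for a profitable unilateral deviation.
(A, X, S): Row gets 83, best alternative 75; Column gets 67, best alternative 34; Matrix gets 42, best alternative 34. No profitable deviation — NE.
(A, X, T): Row can switch to C (29 → 96). Not NE.
(A, Y, S): Row can switch to B (41 → 60). Not NE.
(A, Y, T): Column can switch to X (41 → 95). Not NE.
(B, X, S): Row can switch to A (20 → 83). Not NE.
(B, X, T): Row can switch to A (10 → 29). Not NE.
(B, Y, S): Row can switch to C (60 → 69). Not NE.
(B, Y, T): Row can switch to A (27 → 74). Not NE.
(C, X, S): Row can switch to A (75 → 83). Not NE.
(C, X, T): Column can switch to Y (26 → 82). Not NE.
(C, Y, S): Column can switch to X (22 → 79). Not NE.
(C, Y, T): Row can switch to A (48 → 74). Not NE.

(A, X, S)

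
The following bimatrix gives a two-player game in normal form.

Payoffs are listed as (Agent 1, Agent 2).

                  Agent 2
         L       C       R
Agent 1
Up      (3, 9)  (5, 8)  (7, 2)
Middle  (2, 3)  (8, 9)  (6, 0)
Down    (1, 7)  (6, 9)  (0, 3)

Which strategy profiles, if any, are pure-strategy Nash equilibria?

(Up, L), (Middle, C)

(Up, L): Agent 1 gets 3, best alternative 2; Agent 2 gets 9, best alternative 8. No profitable deviation — NE.
(Up, C): Agent 1 can switch to Middle (5 → 8). Not NE.
(Up, R): Agent 2 can switch to L (2 → 9). Not NE.
(Middle, L): Agent 1 can switch to Up (2 → 3). Not NE.
(Middle, C): Agent 1 gets 8, best alternative 6; Agent 2 gets 9, best alternative 3. No profitable deviation — NE.
(Middle, R): Agent 1 can switch to Up (6 → 7). Not NE.
(Down, L): Agent 1 can switch to Up (1 → 3). Not NE.
(Down, C): Agent 1 can switch to Middle (6 → 8). Not NE.
(Down, R): Agent 1 can switch to Up (0 → 7). Not NE.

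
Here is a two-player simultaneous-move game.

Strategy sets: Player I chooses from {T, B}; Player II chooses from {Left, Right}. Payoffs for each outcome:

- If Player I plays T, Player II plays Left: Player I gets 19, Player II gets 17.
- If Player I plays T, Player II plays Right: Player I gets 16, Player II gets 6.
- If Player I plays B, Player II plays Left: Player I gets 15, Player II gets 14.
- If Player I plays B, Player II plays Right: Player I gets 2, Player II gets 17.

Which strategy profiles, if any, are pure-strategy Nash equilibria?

The unique pure-strategy Nash equilibrium is (T, Left).

(T, Left): Player I gets 19, best alternative 15; Player II gets 17, best alternative 6. No profitable deviation — NE.
(T, Right): Player II can switch to Left (6 → 17). Not NE.
(B, Left): Player I can switch to T (15 → 19). Not NE.
(B, Right): Player I can switch to T (2 → 16). Not NE.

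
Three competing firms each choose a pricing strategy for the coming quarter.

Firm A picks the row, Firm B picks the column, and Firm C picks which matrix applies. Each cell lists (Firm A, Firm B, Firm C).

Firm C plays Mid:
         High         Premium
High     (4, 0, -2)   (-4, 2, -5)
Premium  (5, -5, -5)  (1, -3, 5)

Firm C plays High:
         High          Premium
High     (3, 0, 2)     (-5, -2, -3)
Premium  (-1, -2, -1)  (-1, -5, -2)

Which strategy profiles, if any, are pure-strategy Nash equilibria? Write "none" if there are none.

Pure-strategy Nash equilibria: (High, High, High) and (Premium, Premium, Mid)

Firm A against (High, Mid): payoffs 4, 5 → best response Premium.
Firm A against (High, High): payoffs 3, -1 → best response High.
Firm A against (Premium, Mid): payoffs -4, 1 → best response Premium.
Firm A against (Premium, High): payoffs -5, -1 → best response Premium.
Firm B against (High, Mid): payoffs 0, 2 → best response Premium.
Firm B against (High, High): payoffs 0, -2 → best response High.
Firm B against (Premium, Mid): payoffs -5, -3 → best response Premium.
Firm B against (Premium, High): payoffs -2, -5 → best response High.
Firm C against (High, High): payoffs -2, 2 → best response High.
Firm C against (High, Premium): payoffs -5, -3 → best response High.
Firm C against (Premium, High): payoffs -5, -1 → best response High.
Firm C against (Premium, Premium): payoffs 5, -2 → best response Mid.
Mutual best responses: (High, High, High); (Premium, Premium, Mid).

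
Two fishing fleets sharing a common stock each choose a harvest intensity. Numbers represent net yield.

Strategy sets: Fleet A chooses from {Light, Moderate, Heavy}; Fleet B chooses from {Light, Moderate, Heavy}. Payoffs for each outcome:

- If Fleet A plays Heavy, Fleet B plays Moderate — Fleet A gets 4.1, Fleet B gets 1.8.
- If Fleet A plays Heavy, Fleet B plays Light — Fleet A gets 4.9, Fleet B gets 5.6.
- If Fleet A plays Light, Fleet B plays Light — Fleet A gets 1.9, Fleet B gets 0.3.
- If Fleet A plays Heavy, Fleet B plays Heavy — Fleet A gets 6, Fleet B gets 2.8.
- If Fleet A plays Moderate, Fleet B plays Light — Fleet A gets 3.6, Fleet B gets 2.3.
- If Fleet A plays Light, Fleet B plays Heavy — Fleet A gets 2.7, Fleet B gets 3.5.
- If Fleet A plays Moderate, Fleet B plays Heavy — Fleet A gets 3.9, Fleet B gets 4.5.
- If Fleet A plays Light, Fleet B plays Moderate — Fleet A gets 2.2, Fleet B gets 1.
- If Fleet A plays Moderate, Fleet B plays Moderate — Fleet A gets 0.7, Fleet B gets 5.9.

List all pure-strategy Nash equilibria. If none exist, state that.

(Heavy, Light)

(Light, Light): Fleet A can switch to Moderate (1.9 → 3.6). Not NE.
(Light, Moderate): Fleet A can switch to Heavy (2.2 → 4.1). Not NE.
(Light, Heavy): Fleet A can switch to Moderate (2.7 → 3.9). Not NE.
(Moderate, Light): Fleet A can switch to Heavy (3.6 → 4.9). Not NE.
(Moderate, Moderate): Fleet A can switch to Light (0.7 → 2.2). Not NE.
(Moderate, Heavy): Fleet A can switch to Heavy (3.9 → 6). Not NE.
(Heavy, Light): Fleet A gets 4.9, best alternative 3.6; Fleet B gets 5.6, best alternative 2.8. No profitable deviation — NE.
(The remaining 2 profiles each have a profitable deviation by the same check.)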